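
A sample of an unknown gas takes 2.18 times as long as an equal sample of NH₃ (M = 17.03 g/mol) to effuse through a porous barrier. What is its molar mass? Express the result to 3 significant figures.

80.9 g/mol

Since effusion rate ∝ 1/√M, t_X/t_NH₃ = √(M_X/M_NH₃).
2.18 = √(M_X/17.03)
M_X = 17.03 × 2.18² = 17.03 × 4.752 = 80.9 g/mol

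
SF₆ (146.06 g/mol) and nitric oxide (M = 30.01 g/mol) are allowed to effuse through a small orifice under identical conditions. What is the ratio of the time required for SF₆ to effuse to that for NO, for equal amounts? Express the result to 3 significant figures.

Since effusion rate ∝ 1/√M, t_SF₆/t_NO = √(M_SF₆/M_NO) = √(146.06/30.01) = √4.867 = 2.21.

2.21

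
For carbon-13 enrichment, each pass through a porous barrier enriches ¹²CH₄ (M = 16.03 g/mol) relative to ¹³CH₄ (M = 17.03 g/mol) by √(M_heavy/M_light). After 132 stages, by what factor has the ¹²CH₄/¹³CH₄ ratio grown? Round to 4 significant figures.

After 132 stages the ratio has grown by (√(17.03/16.03))^132 = (17.03/16.03)^(132/2).
= 1.06238^66 = 54.27.

54.27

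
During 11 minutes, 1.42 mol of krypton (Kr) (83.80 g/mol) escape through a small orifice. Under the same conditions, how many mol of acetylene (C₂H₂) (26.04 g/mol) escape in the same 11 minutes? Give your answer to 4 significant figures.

Using Graham's law: rate_C₂H₂/rate_Kr = √(M_Kr/M_C₂H₂) = √(83.80/26.04) = √3.218 = 1.794.
So the amount for C₂H₂ is 1.42 × 1.794 = 2.547 mol.

2.547 mol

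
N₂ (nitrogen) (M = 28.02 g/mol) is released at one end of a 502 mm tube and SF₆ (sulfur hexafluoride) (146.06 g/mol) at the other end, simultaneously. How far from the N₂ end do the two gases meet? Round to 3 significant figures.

In equal time, each gas travels a distance ∝ its rate ∝ 1/√M, so d_N₂/d_SF₆ = √(M_SF₆/M_N₂) = √(146.06/28.02) = 2.283.
With d_N₂ + d_SF₆ = 502 mm, d_SF₆ = 502/(1 + 2.283) = 152.9 mm.
d_N₂ = 502 − 152.9 = 349 mm.

349 mm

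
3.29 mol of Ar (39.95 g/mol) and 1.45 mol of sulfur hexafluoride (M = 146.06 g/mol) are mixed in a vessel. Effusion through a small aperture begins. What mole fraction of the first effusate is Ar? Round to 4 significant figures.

Rate_i ∝ x_i/√M_i (Graham's law weighted by mole fraction), so the effusate composition follows n_i/√M_i.
Mole fraction of Ar in the effusate = (n_Ar/√M_Ar) / (n_Ar/√M_Ar + n_SF₆/√M_SF₆)
= (3.29/√39.95) / (3.29/√39.95 + 1.45/√146.06) = 0.5205/(0.5205 + 0.1200) = 0.8127.

0.8127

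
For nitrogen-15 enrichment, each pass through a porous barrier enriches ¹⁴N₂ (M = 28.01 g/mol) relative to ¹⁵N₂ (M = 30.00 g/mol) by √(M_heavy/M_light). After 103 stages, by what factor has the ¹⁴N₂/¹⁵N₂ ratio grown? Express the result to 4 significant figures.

34.29

The single-stage factor is √(M_heavy/M_light), so 103 stages give [√(30.00/28.01)]^103 = (30.00/28.01)^(103/2).
= 1.07105^(103/2) = 34.29.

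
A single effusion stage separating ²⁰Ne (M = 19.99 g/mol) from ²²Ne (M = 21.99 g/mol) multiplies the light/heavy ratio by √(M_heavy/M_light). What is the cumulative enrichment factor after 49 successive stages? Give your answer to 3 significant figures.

Each stage multiplies the ratio by α = √(21.99/19.99), so after 49 stages the overall factor is α^49 = (21.99/19.99)^(49/2).
= 1.10005^(49/2) = 10.3.

10.3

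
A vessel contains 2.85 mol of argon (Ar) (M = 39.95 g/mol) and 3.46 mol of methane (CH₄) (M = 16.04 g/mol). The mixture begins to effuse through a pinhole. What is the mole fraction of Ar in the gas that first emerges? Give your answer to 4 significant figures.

0.3429

Rate_i ∝ x_i/√M_i (Graham's law weighted by mole fraction), so the effusate composition follows n_i/√M_i.
x_Ar(eff) = (n_Ar/√M_Ar) / (n_Ar/√M_Ar + n_CH₄/√M_CH₄)
= (2.85/√39.95) / (2.85/√39.95 + 3.46/√16.04) = 0.4509/(0.4509 + 0.8639) = 0.3429.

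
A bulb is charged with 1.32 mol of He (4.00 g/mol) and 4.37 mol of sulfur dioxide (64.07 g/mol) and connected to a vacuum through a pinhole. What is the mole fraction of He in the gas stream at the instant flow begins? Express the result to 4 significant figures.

0.5473

Effusion rate of each component ∝ n_i/√M_i (partial pressure × 1/√M).
So x_He in the escaping gas = (n_He/√M_He) / Σ(n_i/√M_i)
= (1.32/√4.00) / (1.32/√4.00 + 4.37/√64.07) = 0.6600/(0.6600 + 0.5460) = 0.5473.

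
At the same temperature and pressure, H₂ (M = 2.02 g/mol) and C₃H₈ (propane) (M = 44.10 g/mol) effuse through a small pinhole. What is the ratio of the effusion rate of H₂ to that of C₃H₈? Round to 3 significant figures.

Graham's law gives rate_H₂/rate_C₃H₈ = √(M_C₃H₈/M_H₂) = √(44.10/2.02) = √21.83 = 4.67.

4.67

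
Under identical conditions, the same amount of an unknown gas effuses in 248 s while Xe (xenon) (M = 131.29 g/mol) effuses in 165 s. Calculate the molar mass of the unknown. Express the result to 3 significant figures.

297 g/mol

Graham's law gives t_X/t_Xe = √(M_X/M_Xe).
248/165 = 1.503 = √(M_X/131.29)
M_X = 131.29 × 1.503² = 131.29 × 2.259 = 297 g/mol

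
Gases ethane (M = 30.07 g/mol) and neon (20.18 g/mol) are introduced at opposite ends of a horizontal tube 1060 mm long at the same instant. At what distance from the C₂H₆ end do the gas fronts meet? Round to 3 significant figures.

Distances travelled in equal time are proportional to diffusion rates, so d_C₂H₆/d_Ne = √(M_Ne/M_C₂H₆) = √(20.18/30.07) = 0.8192.
With d_C₂H₆ + d_Ne = 1060 mm, d_Ne = 1060/(1 + 0.8192) = 582.7 mm.
d_C₂H₆ = 1060 − 582.7 = 477 mm.

477 mm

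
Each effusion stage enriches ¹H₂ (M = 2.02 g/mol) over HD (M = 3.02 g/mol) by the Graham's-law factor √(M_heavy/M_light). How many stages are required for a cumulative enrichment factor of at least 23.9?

With α = √(3.02/2.02) per stage, ln α = ½ ln(1.49505) = 0.2011.
Need α^N ≥ 23.9 ⇒ N ≥ ln(23.9) / ln α = 3.174 / 0.2011 = 15.78.
Minimum whole number of stages: N = 16.

16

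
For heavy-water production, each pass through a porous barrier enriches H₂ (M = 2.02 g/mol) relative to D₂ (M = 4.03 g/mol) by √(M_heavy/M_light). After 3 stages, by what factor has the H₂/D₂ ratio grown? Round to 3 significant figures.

Overall factor = α^3 with α = √(4.03/2.02), i.e. (4.03/2.02)^(3/2).
= 1.99505^(3/2) = 2.82.

2.82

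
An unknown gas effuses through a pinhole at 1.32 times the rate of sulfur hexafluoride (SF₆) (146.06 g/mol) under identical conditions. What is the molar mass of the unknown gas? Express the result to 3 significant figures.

Since effusion rate ∝ 1/√M, rate_X/rate_SF₆ = √(M_SF₆/M_X).
1.32 = √(146.06/M_X)
M_X = 146.06 / 1.32² = 146.06 / 1.742 = 83.8 g/mol

83.8 g/mol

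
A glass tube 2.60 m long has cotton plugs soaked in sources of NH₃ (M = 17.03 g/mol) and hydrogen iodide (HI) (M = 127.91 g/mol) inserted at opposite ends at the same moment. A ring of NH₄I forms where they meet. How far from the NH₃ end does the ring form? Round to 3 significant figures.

1.90 m

Graham's law gives d_NH₃/d_HI = rate_NH₃/rate_HI = √(M_HI/M_NH₃) = √(127.91/17.03) = 2.741.
With d_NH₃ + d_HI = 2.60 m, d_HI = 2.60/(1 + 2.741) = 0.6951 m.
d_NH₃ = 2.60 − 0.6951 = 1.90 m.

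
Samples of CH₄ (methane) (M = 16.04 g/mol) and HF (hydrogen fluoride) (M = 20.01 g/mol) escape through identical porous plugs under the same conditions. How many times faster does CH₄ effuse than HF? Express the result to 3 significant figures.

Graham's law gives rate_CH₄/rate_HF = √(M_HF/M_CH₄) = √(20.01/16.04) = √1.248 = 1.12.

1.12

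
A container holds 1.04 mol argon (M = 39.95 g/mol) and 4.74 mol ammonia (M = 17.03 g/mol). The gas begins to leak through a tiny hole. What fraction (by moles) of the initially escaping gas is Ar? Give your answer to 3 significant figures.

The effusion rate of species i is ∝ p_i/√M_i ∝ n_i/√M_i.
So x_Ar in the escaping gas = (n_Ar/√M_Ar) / Σ(n_i/√M_i)
= (1.04/√39.95) / (1.04/√39.95 + 4.74/√17.03) = 0.1645/(0.1645 + 1.149) = 0.125.

0.125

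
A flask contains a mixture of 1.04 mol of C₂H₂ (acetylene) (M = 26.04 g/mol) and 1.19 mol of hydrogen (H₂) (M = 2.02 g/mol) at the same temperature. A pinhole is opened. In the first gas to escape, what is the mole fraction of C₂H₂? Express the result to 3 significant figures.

The effusion rate of species i is ∝ p_i/√M_i ∝ n_i/√M_i.
So x_C₂H₂ in the escaping gas = (n_C₂H₂/√M_C₂H₂) / Σ(n_i/√M_i)
= (1.04/√26.04) / (1.04/√26.04 + 1.19/√2.02) = 0.2038/(0.2038 + 0.8373) = 0.196.

0.196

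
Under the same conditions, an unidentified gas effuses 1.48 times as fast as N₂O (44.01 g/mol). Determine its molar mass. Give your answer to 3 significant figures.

Graham's law gives rate_X/rate_N₂O = √(M_N₂O/M_X).
1.48 = √(44.01/M_X)
M_X = 44.01 / 1.48² = 44.01 / 2.190 = 20.1 g/mol

20.1 g/mol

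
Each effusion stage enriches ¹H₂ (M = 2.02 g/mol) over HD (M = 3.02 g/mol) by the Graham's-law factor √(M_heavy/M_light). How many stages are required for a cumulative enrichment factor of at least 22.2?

16

With α = √(3.02/2.02) per stage, ln α = ½ ln(1.49505) = 0.2011.
Need α^N ≥ 22.2 ⇒ N ≥ ln(22.2) / ln α = 3.100 / 0.2011 = 15.42.
Minimum whole number of stages: N = 16.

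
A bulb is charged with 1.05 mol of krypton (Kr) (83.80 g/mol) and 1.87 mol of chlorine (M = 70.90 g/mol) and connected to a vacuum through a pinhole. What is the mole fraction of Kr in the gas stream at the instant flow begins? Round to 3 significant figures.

0.341

The effusion rate of species i is ∝ p_i/√M_i ∝ n_i/√M_i.
So x_Kr in the escaping gas = (n_Kr/√M_Kr) / Σ(n_i/√M_i)
= (1.05/√83.80) / (1.05/√83.80 + 1.87/√70.90) = 0.1147/(0.1147 + 0.2221) = 0.341.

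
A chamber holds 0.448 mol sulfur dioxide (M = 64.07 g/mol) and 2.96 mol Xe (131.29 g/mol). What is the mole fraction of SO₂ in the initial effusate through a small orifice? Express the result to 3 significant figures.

Each component's effusion rate ∝ (its partial pressure)·(1/√M) ∝ n_i/√M_i.
Mole fraction of SO₂ in the effusate = (n_SO₂/√M_SO₂) / (n_SO₂/√M_SO₂ + n_Xe/√M_Xe)
= (0.448/√64.07) / (0.448/√64.07 + 2.96/√131.29) = 0.05597/(0.05597 + 0.2583) = 0.178.

0.178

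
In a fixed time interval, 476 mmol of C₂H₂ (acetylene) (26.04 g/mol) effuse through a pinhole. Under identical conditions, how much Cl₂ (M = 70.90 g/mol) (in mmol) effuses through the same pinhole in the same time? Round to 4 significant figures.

From Graham's law, rate_Cl₂/rate_C₂H₂ = √(M_C₂H₂/M_Cl₂) = √(26.04/70.90) = √0.3673 = 0.6060.
So the amount for Cl₂ is 476 × 0.6060 = 288.5 mmol.

288.5 mmol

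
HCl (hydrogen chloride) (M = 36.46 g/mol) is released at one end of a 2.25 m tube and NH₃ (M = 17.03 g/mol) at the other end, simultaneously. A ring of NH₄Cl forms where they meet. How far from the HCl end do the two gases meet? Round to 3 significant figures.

0.913 m

In equal time, each gas travels a distance ∝ its rate ∝ 1/√M, so d_HCl/d_NH₃ = √(M_NH₃/M_HCl) = √(17.03/36.46) = 0.6834.
With d_HCl + d_NH₃ = 2.25 m, d_NH₃ = 2.25/(1 + 0.6834) = 1.337 m.
d_HCl = 2.25 − 1.337 = 0.913 m.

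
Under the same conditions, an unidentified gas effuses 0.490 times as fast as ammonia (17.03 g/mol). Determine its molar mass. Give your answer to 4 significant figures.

70.93 g/mol

Graham's law gives rate_X/rate_NH₃ = √(M_NH₃/M_X).
0.490 = √(17.03/M_X)
M_X = 17.03 / 0.490² = 17.03 / 0.2401 = 70.93 g/mol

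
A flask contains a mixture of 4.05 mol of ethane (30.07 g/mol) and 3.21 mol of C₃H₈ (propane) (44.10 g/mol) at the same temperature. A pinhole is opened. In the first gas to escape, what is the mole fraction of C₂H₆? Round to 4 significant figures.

0.6044

Effusion rate of each component ∝ n_i/√M_i (partial pressure × 1/√M).
So x_C₂H₆ in the escaping gas = (n_C₂H₆/√M_C₂H₆) / Σ(n_i/√M_i)
= (4.05/√30.07) / (4.05/√30.07 + 3.21/√44.10) = 0.7386/(0.7386 + 0.4834) = 0.6044.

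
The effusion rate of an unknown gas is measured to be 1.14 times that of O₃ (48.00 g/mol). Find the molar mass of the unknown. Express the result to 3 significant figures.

36.9 g/mol

Using Graham's law: rate_X/rate_O₃ = √(M_O₃/M_X).
1.14 = √(48.00/M_X)
M_X = 48.00 / 1.14² = 48.00 / 1.300 = 36.9 g/mol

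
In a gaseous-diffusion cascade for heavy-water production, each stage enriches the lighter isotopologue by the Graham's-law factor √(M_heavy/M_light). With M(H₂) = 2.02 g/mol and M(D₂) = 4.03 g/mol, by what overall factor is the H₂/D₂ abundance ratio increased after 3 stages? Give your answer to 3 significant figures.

2.82

Each stage multiplies the ratio by α = √(4.03/2.02), so after 3 stages the overall factor is α^3 = (4.03/2.02)^(3/2).
= 1.99505^(3/2) = 2.82.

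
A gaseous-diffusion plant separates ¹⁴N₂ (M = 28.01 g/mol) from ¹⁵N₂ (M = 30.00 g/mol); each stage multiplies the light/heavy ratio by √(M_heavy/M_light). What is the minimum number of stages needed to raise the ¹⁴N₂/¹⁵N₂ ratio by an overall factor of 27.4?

Per stage α = (30.00/28.01)^(1/2) = 1.07105^0.5, giving ln α = 0.03432.
Need α^N ≥ 27.4 ⇒ N ≥ ln(27.4) / ln α = 3.311 / 0.03432 = 96.47.
So at least 97 stages are needed.

97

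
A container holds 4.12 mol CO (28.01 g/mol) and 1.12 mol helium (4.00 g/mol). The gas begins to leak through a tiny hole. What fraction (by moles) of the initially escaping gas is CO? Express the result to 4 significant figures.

0.5816

Rate_i ∝ x_i/√M_i (Graham's law weighted by mole fraction), so the effusate composition follows n_i/√M_i.
Mole fraction of CO in the effusate = (n_CO/√M_CO) / (n_CO/√M_CO + n_He/√M_He)
= (4.12/√28.01) / (4.12/√28.01 + 1.12/√4.00) = 0.7785/(0.7785 + 0.5600) = 0.5816.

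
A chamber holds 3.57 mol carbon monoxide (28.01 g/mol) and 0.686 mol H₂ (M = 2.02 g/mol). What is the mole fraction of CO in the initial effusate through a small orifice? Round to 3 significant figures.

0.583

Effusion rate of each component ∝ n_i/√M_i (partial pressure × 1/√M).
So x_CO in the escaping gas = (n_CO/√M_CO) / Σ(n_i/√M_i)
= (3.57/√28.01) / (3.57/√28.01 + 0.686/√2.02) = 0.6745/(0.6745 + 0.4827) = 0.583.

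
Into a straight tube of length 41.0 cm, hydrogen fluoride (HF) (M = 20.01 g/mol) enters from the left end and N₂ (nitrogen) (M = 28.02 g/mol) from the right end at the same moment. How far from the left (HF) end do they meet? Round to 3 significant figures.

In equal time, each gas travels a distance ∝ its rate ∝ 1/√M, so d_HF/d_N₂ = √(M_N₂/M_HF) = √(28.02/20.01) = 1.183.
With d_HF + d_N₂ = 41.0 cm, d_N₂ = 41.0/(1 + 1.183) = 18.78 cm.
d_HF = 41.0 − 18.78 = 22.2 cm.

22.2 cm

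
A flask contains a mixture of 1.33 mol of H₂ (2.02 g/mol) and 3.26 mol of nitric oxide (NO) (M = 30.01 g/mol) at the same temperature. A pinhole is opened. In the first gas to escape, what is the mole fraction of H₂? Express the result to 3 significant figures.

0.611

The effusion rate of species i is ∝ p_i/√M_i ∝ n_i/√M_i.
So x_H₂ in the escaping gas = (n_H₂/√M_H₂) / Σ(n_i/√M_i)
= (1.33/√2.02) / (1.33/√2.02 + 3.26/√30.01) = 0.9358/(0.9358 + 0.5951) = 0.611.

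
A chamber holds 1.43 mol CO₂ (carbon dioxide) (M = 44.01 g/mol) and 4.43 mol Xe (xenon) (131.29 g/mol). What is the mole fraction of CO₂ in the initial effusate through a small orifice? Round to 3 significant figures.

0.358

The effusion rate of species i is ∝ p_i/√M_i ∝ n_i/√M_i.
So x_CO₂ in the escaping gas = (n_CO₂/√M_CO₂) / Σ(n_i/√M_i)
= (1.43/√44.01) / (1.43/√44.01 + 4.43/√131.29) = 0.2156/(0.2156 + 0.3866) = 0.358.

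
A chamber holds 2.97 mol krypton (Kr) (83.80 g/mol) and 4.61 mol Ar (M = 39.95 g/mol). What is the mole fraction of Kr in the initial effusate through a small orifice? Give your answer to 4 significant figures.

Effusion rate of each component ∝ n_i/√M_i (partial pressure × 1/√M).
So x_Kr in the escaping gas = (n_Kr/√M_Kr) / Σ(n_i/√M_i)
= (2.97/√83.80) / (2.97/√83.80 + 4.61/√39.95) = 0.3244/(0.3244 + 0.7294) = 0.3079.

0.3079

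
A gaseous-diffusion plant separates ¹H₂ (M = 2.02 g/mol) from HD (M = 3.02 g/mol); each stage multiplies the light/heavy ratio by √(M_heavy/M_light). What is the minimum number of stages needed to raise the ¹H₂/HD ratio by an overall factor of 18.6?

15

Single-stage factor α = √(3.02/2.02), so ln α = ½ ln(1.49505) = 0.2011.
Need α^N ≥ 18.6 ⇒ N ≥ ln(18.6) / ln α = 2.923 / 0.2011 = 14.54.
So at least 15 stages are needed.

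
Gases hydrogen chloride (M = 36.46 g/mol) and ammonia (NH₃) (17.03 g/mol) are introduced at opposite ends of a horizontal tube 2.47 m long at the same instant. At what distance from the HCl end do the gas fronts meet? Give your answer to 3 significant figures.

In equal time, each gas travels a distance ∝ its rate ∝ 1/√M, so d_HCl/d_NH₃ = √(M_NH₃/M_HCl) = √(17.03/36.46) = 0.6834.
With d_HCl + d_NH₃ = 2.47 m, d_NH₃ = 2.47/(1 + 0.6834) = 1.467 m.
d_HCl = 2.47 − 1.467 = 1.00 m.

1.00 m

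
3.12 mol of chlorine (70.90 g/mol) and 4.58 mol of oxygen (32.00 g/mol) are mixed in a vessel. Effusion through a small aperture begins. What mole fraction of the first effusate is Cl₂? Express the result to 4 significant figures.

0.3140

The effusion rate of species i is ∝ p_i/√M_i ∝ n_i/√M_i.
So x_Cl₂ in the escaping gas = (n_Cl₂/√M_Cl₂) / Σ(n_i/√M_i)
= (3.12/√70.90) / (3.12/√70.90 + 4.58/√32.00) = 0.3705/(0.3705 + 0.8096) = 0.3140.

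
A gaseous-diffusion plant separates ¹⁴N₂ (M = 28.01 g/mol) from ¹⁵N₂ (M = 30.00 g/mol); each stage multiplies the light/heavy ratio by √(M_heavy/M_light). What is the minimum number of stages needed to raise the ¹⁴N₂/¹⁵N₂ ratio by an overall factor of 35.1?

104

With α = √(30.00/28.01) per stage, ln α = ½ ln(1.07105) = 0.03432.
Need α^N ≥ 35.1 ⇒ N ≥ ln(35.1) / ln α = 3.558 / 0.03432 = 103.68.
Minimum whole number of stages: N = 104.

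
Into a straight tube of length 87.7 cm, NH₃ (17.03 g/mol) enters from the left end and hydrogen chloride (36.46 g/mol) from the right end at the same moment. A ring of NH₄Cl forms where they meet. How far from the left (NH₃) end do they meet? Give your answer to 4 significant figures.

52.10 cm

In equal time, each gas travels a distance ∝ its rate ∝ 1/√M, so d_NH₃/d_HCl = √(M_HCl/M_NH₃) = √(36.46/17.03) = 1.463.
With d_NH₃ + d_HCl = 87.7 cm, d_HCl = 87.7/(1 + 1.463) = 35.60 cm.
d_NH₃ = 87.7 − 35.60 = 52.10 cm.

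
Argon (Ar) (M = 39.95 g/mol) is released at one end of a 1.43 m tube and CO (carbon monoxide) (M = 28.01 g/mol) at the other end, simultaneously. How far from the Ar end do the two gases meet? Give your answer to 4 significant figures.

Graham's law gives d_Ar/d_CO = rate_Ar/rate_CO = √(M_CO/M_Ar) = √(28.01/39.95) = 0.8373.
With d_Ar + d_CO = 1.43 m, d_CO = 1.43/(1 + 0.8373) = 0.7783 m.
d_Ar = 1.43 − 0.7783 = 0.6517 m.

0.6517 m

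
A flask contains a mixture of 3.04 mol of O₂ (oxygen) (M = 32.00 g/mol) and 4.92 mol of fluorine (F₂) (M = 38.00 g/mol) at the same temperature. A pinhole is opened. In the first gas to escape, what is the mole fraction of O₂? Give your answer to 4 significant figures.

Effusion rate of each component ∝ n_i/√M_i (partial pressure × 1/√M).
So x_O₂ in the escaping gas = (n_O₂/√M_O₂) / Σ(n_i/√M_i)
= (3.04/√32.00) / (3.04/√32.00 + 4.92/√38.00) = 0.5374/(0.5374 + 0.7981) = 0.4024.

0.4024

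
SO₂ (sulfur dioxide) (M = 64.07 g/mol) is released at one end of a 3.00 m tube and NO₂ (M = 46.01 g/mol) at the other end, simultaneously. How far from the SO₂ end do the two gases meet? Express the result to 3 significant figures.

The fronts meet when d_SO₂ + d_NO₂ = L with d_SO₂/d_NO₂ = √(M_NO₂/M_SO₂) (Graham's law). Here √(M_NO₂/M_SO₂) = √(46.01/64.07) = 0.8474.
With d_SO₂ + d_NO₂ = 3.00 m, d_NO₂ = 3.00/(1 + 0.8474) = 1.624 m.
d_SO₂ = 3.00 − 1.624 = 1.38 m.

1.38 m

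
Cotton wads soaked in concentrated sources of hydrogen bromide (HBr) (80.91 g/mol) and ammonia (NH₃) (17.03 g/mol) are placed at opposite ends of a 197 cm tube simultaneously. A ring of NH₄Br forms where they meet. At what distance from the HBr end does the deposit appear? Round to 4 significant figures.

Graham's law gives d_HBr/d_NH₃ = rate_HBr/rate_NH₃ = √(M_NH₃/M_HBr) = √(17.03/80.91) = 0.4588.
With d_HBr + d_NH₃ = 197 cm, d_NH₃ = 197/(1 + 0.4588) = 135.0 cm.
d_HBr = 197 − 135.0 = 61.96 cm.

61.96 cm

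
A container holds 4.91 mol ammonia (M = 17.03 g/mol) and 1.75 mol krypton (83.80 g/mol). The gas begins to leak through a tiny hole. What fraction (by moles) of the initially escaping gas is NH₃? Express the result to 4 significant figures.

0.8616

Rate_i ∝ x_i/√M_i (Graham's law weighted by mole fraction), so the effusate composition follows n_i/√M_i.
x_NH₃(eff) = (n_NH₃/√M_NH₃) / (n_NH₃/√M_NH₃ + n_Kr/√M_Kr)
= (4.91/√17.03) / (4.91/√17.03 + 1.75/√83.80) = 1.190/(1.190 + 0.1912) = 0.8616.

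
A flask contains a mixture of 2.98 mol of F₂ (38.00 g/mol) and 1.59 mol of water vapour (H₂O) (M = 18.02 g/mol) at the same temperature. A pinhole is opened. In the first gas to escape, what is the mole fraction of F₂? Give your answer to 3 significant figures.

0.563

The effusion rate of species i is ∝ p_i/√M_i ∝ n_i/√M_i.
x_F₂(eff) = (n_F₂/√M_F₂) / (n_F₂/√M_F₂ + n_H₂O/√M_H₂O)
= (2.98/√38.00) / (2.98/√38.00 + 1.59/√18.02) = 0.4834/(0.4834 + 0.3746) = 0.563.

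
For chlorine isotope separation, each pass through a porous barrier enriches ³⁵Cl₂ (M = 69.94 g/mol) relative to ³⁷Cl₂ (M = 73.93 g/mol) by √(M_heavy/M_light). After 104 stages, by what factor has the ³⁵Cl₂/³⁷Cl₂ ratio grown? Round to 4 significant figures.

Each stage multiplies the ratio by α = √(73.93/69.94), so after 104 stages the overall factor is α^104 = (73.93/69.94)^(104/2).
= 1.05705^52 = 17.90.

17.90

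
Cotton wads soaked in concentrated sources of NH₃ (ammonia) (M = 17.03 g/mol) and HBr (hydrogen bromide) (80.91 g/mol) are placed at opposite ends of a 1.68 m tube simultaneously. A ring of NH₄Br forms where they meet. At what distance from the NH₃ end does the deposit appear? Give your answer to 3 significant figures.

1.15 m

Distances travelled in equal time are proportional to diffusion rates, so d_NH₃/d_HBr = √(M_HBr/M_NH₃) = √(80.91/17.03) = 2.180.
With d_NH₃ + d_HBr = 1.68 m, d_HBr = 1.68/(1 + 2.180) = 0.5284 m.
d_NH₃ = 1.68 − 0.5284 = 1.15 m.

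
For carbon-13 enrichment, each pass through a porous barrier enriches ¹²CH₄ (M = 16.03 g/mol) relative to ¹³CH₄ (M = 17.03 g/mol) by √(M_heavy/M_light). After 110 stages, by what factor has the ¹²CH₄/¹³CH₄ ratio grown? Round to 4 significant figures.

27.89

Each stage multiplies the ratio by α = √(17.03/16.03), so after 110 stages the overall factor is α^110 = (17.03/16.03)^(110/2).
= 1.06238^55 = 27.89.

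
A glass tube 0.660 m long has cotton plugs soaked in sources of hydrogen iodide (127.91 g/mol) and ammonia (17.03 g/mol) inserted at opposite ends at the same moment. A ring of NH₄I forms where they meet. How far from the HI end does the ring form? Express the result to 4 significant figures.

The fronts meet when d_HI + d_NH₃ = L with d_HI/d_NH₃ = √(M_NH₃/M_HI) (Graham's law). Here √(M_NH₃/M_HI) = √(17.03/127.91) = 0.3649.
With d_HI + d_NH₃ = 0.660 m, d_NH₃ = 0.660/(1 + 0.3649) = 0.4836 m.
d_HI = 0.660 − 0.4836 = 0.1764 m.

0.1764 m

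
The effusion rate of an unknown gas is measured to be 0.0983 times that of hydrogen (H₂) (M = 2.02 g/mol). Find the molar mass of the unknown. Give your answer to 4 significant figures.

Using Graham's law: rate_X/rate_H₂ = √(M_H₂/M_X).
0.0983 = √(2.02/M_X)
M_X = 2.02 / 0.0983² = 2.02 / 0.009663 = 209.0 g/mol

209.0 g/mol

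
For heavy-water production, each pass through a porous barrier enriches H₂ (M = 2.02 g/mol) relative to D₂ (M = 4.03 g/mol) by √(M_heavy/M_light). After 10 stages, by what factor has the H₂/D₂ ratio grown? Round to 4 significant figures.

31.61

After 10 stages the ratio has grown by (√(4.03/2.02))^10 = (4.03/2.02)^(10/2).
= 1.99505^5 = 31.61.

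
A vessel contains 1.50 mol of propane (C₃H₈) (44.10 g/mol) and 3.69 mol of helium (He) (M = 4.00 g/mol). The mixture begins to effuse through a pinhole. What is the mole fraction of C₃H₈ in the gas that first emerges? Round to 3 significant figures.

Each component's effusion rate ∝ (its partial pressure)·(1/√M) ∝ n_i/√M_i.
Mole fraction of C₃H₈ in the effusate = (n_C₃H₈/√M_C₃H₈) / (n_C₃H₈/√M_C₃H₈ + n_He/√M_He)
= (1.50/√44.10) / (1.50/√44.10 + 3.69/√4.00) = 0.2259/(0.2259 + 1.845) = 0.109.

0.109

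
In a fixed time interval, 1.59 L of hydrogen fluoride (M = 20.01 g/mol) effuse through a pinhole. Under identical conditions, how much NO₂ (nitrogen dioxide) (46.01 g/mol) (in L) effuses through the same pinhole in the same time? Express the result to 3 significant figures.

1.05 L

Since effusion rate ∝ 1/√M, rate_NO₂/rate_HF = √(M_HF/M_NO₂) = √(20.01/46.01) = √0.4349 = 0.6595.
So the volume for NO₂ is 1.59 × 0.6595 = 1.05 L.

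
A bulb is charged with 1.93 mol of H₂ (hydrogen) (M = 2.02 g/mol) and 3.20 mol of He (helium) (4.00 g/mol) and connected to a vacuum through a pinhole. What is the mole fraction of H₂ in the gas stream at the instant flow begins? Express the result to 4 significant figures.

Rate_i ∝ x_i/√M_i (Graham's law weighted by mole fraction), so the effusate composition follows n_i/√M_i.
So x_H₂ in the escaping gas = (n_H₂/√M_H₂) / Σ(n_i/√M_i)
= (1.93/√2.02) / (1.93/√2.02 + 3.20/√4.00) = 1.358/(1.358 + 1.600) = 0.4591.

0.4591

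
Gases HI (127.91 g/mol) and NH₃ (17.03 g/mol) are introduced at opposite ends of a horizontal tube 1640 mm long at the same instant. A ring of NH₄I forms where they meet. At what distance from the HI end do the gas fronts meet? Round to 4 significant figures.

438.4 mm

The fronts meet when d_HI + d_NH₃ = L with d_HI/d_NH₃ = √(M_NH₃/M_HI) (Graham's law). Here √(M_NH₃/M_HI) = √(17.03/127.91) = 0.3649.
With d_HI + d_NH₃ = 1640 mm, d_NH₃ = 1640/(1 + 0.3649) = 1202 mm.
d_HI = 1640 − 1202 = 438.4 mm.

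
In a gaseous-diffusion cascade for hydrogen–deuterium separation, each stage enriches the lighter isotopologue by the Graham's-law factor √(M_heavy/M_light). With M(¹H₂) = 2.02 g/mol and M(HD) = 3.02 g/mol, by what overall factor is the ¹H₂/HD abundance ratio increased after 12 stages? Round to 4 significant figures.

Each stage multiplies the ratio by α = √(3.02/2.02), so after 12 stages the overall factor is α^12 = (3.02/2.02)^(12/2).
= 1.49505^6 = 11.17.

11.17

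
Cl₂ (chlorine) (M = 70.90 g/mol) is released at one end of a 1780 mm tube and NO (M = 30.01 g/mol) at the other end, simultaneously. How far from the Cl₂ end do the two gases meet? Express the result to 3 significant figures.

Distances travelled in equal time are proportional to diffusion rates, so d_Cl₂/d_NO = √(M_NO/M_Cl₂) = √(30.01/70.90) = 0.6506.
With d_Cl₂ + d_NO = 1780 mm, d_NO = 1780/(1 + 0.6506) = 1078 mm.
d_Cl₂ = 1780 − 1078 = 702 mm.

702 mm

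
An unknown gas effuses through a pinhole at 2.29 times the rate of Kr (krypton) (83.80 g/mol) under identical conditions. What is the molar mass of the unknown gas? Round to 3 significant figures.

16.0 g/mol

Since effusion rate ∝ 1/√M, rate_X/rate_Kr = √(M_Kr/M_X).
2.29 = √(83.80/M_X)
M_X = 83.80 / 2.29² = 83.80 / 5.244 = 16.0 g/mol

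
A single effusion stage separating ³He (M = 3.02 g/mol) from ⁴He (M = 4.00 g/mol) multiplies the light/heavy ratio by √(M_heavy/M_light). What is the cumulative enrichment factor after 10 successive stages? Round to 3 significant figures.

Each stage multiplies the ratio by α = √(4.00/3.02), so after 10 stages the overall factor is α^10 = (4.00/3.02)^(10/2).
= 1.32450^5 = 4.08.

4.08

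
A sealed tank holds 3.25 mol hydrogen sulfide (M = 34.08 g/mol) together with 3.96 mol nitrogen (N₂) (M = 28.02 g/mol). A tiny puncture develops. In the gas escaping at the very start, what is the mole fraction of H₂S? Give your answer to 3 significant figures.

0.427

Rate_i ∝ x_i/√M_i (Graham's law weighted by mole fraction), so the effusate composition follows n_i/√M_i.
x_H₂S(eff) = (n_H₂S/√M_H₂S) / (n_H₂S/√M_H₂S + n_N₂/√M_N₂)
= (3.25/√34.08) / (3.25/√34.08 + 3.96/√28.02) = 0.5567/(0.5567 + 0.7481) = 0.427.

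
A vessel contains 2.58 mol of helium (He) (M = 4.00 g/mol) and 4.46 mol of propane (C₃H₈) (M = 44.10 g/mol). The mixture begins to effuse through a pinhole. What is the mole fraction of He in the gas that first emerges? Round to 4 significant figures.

0.6576

The effusion rate of species i is ∝ p_i/√M_i ∝ n_i/√M_i.
x_He(eff) = (n_He/√M_He) / (n_He/√M_He + n_C₃H₈/√M_C₃H₈)
= (2.58/√4.00) / (2.58/√4.00 + 4.46/√44.10) = 1.290/(1.290 + 0.6716) = 0.6576.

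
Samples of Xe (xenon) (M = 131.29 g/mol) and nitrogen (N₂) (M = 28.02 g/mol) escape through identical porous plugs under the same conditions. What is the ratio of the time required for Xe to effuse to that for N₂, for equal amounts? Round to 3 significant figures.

From Graham's law, t_Xe/t_N₂ = √(M_Xe/M_N₂) = √(131.29/28.02) = √4.686 = 2.16.

2.16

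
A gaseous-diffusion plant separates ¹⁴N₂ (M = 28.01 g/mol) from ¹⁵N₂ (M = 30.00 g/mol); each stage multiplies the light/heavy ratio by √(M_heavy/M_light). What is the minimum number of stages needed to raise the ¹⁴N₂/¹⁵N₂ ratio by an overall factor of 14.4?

78

Single-stage factor α = √(30.00/28.01), so ln α = ½ ln(1.07105) = 0.03432.
Need α^N ≥ 14.4 ⇒ N ≥ ln(14.4) / ln α = 2.667 / 0.03432 = 77.72.
Rounding up, N = 78 stages.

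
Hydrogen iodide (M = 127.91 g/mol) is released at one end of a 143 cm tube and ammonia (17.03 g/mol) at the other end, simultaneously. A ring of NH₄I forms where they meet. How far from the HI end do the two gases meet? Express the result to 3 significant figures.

In equal time, each gas travels a distance ∝ its rate ∝ 1/√M, so d_HI/d_NH₃ = √(M_NH₃/M_HI) = √(17.03/127.91) = 0.3649.
With d_HI + d_NH₃ = 143 cm, d_NH₃ = 143/(1 + 0.3649) = 104.8 cm.
d_HI = 143 − 104.8 = 38.2 cm.

38.2 cm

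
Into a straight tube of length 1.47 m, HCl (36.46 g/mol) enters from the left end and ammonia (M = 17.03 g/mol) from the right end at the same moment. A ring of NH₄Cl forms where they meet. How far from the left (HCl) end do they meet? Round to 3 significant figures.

The fronts meet when d_HCl + d_NH₃ = L with d_HCl/d_NH₃ = √(M_NH₃/M_HCl) (Graham's law). Here √(M_NH₃/M_HCl) = √(17.03/36.46) = 0.6834.
With d_HCl + d_NH₃ = 1.47 m, d_NH₃ = 1.47/(1 + 0.6834) = 0.8732 m.
d_HCl = 1.47 − 0.8732 = 0.597 m.

0.597 m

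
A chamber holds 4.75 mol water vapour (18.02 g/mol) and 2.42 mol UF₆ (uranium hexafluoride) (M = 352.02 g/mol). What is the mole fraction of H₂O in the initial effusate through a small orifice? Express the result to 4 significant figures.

Effusion rate of each component ∝ n_i/√M_i (partial pressure × 1/√M).
x_H₂O(eff) = (n_H₂O/√M_H₂O) / (n_H₂O/√M_H₂O + n_UF₆/√M_UF₆)
= (4.75/√18.02) / (4.75/√18.02 + 2.42/√352.02) = 1.119/(1.119 + 0.1290) = 0.8966.

0.8966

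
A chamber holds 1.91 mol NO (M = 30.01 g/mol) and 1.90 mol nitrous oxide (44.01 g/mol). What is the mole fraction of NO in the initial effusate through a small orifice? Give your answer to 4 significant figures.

Effusion rate of each component ∝ n_i/√M_i (partial pressure × 1/√M).
x_NO(eff) = (n_NO/√M_NO) / (n_NO/√M_NO + n_N₂O/√M_N₂O)
= (1.91/√30.01) / (1.91/√30.01 + 1.90/√44.01) = 0.3487/(0.3487 + 0.2864) = 0.5490.

0.5490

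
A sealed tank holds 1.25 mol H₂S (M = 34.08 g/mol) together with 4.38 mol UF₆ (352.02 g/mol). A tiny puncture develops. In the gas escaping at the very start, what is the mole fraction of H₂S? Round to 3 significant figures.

0.478

Each component's effusion rate ∝ (its partial pressure)·(1/√M) ∝ n_i/√M_i.
Mole fraction of H₂S in the effusate = (n_H₂S/√M_H₂S) / (n_H₂S/√M_H₂S + n_UF₆/√M_UF₆)
= (1.25/√34.08) / (1.25/√34.08 + 4.38/√352.02) = 0.2141/(0.2141 + 0.2334) = 0.478.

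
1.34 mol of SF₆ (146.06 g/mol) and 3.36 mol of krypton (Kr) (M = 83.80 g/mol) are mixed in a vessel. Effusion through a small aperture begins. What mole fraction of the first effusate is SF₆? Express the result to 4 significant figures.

Effusion rate of each component ∝ n_i/√M_i (partial pressure × 1/√M).
x_SF₆(eff) = (n_SF₆/√M_SF₆) / (n_SF₆/√M_SF₆ + n_Kr/√M_Kr)
= (1.34/√146.06) / (1.34/√146.06 + 3.36/√83.80) = 0.1109/(0.1109 + 0.3670) = 0.2320.

0.2320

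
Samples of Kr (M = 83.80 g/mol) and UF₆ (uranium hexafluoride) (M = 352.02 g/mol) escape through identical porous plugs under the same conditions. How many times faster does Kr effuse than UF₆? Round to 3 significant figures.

Using Graham's law: rate_Kr/rate_UF₆ = √(M_UF₆/M_Kr) = √(352.02/83.80) = √4.201 = 2.05.

2.05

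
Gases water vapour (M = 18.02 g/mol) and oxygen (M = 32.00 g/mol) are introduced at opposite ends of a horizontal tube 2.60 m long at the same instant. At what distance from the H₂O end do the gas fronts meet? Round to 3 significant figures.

In equal time, each gas travels a distance ∝ its rate ∝ 1/√M, so d_H₂O/d_O₂ = √(M_O₂/M_H₂O) = √(32.00/18.02) = 1.333.
With d_H₂O + d_O₂ = 2.60 m, d_O₂ = 2.60/(1 + 1.333) = 1.115 m.
d_H₂O = 2.60 − 1.115 = 1.49 m.

1.49 m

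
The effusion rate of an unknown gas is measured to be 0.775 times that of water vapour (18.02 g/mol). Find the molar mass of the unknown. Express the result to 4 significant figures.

From Graham's law, rate_X/rate_H₂O = √(M_H₂O/M_X).
0.775 = √(18.02/M_X)
M_X = 18.02 / 0.775² = 18.02 / 0.6006 = 30.00 g/mol

30.00 g/mol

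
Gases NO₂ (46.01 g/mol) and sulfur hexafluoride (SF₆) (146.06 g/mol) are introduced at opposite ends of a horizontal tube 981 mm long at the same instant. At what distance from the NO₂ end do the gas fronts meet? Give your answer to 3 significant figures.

In equal time, each gas travels a distance ∝ its rate ∝ 1/√M, so d_NO₂/d_SF₆ = √(M_SF₆/M_NO₂) = √(146.06/46.01) = 1.782.
With d_NO₂ + d_SF₆ = 981 mm, d_SF₆ = 981/(1 + 1.782) = 352.7 mm.
d_NO₂ = 981 − 352.7 = 628 mm.

628 mm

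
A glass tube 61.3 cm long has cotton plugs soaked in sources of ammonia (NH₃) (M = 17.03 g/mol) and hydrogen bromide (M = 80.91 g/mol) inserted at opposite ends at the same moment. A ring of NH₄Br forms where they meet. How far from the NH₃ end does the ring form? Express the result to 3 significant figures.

42.0 cm

The fronts meet when d_NH₃ + d_HBr = L with d_NH₃/d_HBr = √(M_HBr/M_NH₃) (Graham's law). Here √(M_HBr/M_NH₃) = √(80.91/17.03) = 2.180.
With d_NH₃ + d_HBr = 61.3 cm, d_HBr = 61.3/(1 + 2.180) = 19.28 cm.
d_NH₃ = 61.3 − 19.28 = 42.0 cm.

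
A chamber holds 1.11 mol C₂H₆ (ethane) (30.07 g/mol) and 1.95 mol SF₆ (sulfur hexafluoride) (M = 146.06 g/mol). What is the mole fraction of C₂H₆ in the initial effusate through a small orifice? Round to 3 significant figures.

The effusion rate of species i is ∝ p_i/√M_i ∝ n_i/√M_i.
Mole fraction of C₂H₆ in the effusate = (n_C₂H₆/√M_C₂H₆) / (n_C₂H₆/√M_C₂H₆ + n_SF₆/√M_SF₆)
= (1.11/√30.07) / (1.11/√30.07 + 1.95/√146.06) = 0.2024/(0.2024 + 0.1613) = 0.556.

0.556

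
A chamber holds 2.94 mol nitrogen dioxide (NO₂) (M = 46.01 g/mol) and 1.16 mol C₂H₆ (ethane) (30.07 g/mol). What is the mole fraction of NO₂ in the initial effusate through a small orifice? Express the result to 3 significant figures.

0.672

Each component's effusion rate ∝ (its partial pressure)·(1/√M) ∝ n_i/√M_i.
Mole fraction of NO₂ in the effusate = (n_NO₂/√M_NO₂) / (n_NO₂/√M_NO₂ + n_C₂H₆/√M_C₂H₆)
= (2.94/√46.01) / (2.94/√46.01 + 1.16/√30.07) = 0.4334/(0.4334 + 0.2115) = 0.672.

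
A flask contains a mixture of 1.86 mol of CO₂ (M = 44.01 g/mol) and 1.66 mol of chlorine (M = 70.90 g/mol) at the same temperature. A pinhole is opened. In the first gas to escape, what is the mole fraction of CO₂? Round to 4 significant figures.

Effusion rate of each component ∝ n_i/√M_i (partial pressure × 1/√M).
So x_CO₂ in the escaping gas = (n_CO₂/√M_CO₂) / Σ(n_i/√M_i)
= (1.86/√44.01) / (1.86/√44.01 + 1.66/√70.90) = 0.2804/(0.2804 + 0.1971) = 0.5871.

0.5871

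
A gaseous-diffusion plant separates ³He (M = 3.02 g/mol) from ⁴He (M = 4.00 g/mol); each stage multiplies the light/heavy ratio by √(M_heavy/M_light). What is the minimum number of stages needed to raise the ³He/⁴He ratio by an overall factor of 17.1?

With α = √(4.00/3.02) per stage, ln α = ½ ln(1.32450) = 0.1405.
Need α^N ≥ 17.1 ⇒ N ≥ ln(17.1) / ln α = 2.839 / 0.1405 = 20.20.
Minimum whole number of stages: N = 21.

21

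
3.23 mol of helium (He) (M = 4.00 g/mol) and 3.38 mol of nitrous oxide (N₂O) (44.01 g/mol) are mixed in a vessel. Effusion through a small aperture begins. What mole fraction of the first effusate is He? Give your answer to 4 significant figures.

Effusion rate of each component ∝ n_i/√M_i (partial pressure × 1/√M).
x_He(eff) = (n_He/√M_He) / (n_He/√M_He + n_N₂O/√M_N₂O)
= (3.23/√4.00) / (3.23/√4.00 + 3.38/√44.01) = 1.615/(1.615 + 0.5095) = 0.7602.

0.7602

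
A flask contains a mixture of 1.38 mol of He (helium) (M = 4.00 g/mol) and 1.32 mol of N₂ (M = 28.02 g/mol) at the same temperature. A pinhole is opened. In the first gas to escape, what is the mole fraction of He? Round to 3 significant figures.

0.735

Rate_i ∝ x_i/√M_i (Graham's law weighted by mole fraction), so the effusate composition follows n_i/√M_i.
Mole fraction of He in the effusate = (n_He/√M_He) / (n_He/√M_He + n_N₂/√M_N₂)
= (1.38/√4.00) / (1.38/√4.00 + 1.32/√28.02) = 0.6900/(0.6900 + 0.2494) = 0.735.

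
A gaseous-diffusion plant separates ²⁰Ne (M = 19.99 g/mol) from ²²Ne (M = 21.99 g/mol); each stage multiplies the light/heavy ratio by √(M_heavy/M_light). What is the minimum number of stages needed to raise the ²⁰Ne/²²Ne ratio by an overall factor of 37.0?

76

Per stage α = (21.99/19.99)^(1/2) = 1.10005^0.5, giving ln α = 0.04768.
Need α^N ≥ 37.0 ⇒ N ≥ ln(37.0) / ln α = 3.611 / 0.04768 = 75.74.
Rounding up, N = 76 stages.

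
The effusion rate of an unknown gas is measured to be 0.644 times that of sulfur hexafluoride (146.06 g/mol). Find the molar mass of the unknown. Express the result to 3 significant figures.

352 g/mol

Using Graham's law: rate_X/rate_SF₆ = √(M_SF₆/M_X).
0.644 = √(146.06/M_X)
M_X = 146.06 / 0.644² = 146.06 / 0.4147 = 352 g/mol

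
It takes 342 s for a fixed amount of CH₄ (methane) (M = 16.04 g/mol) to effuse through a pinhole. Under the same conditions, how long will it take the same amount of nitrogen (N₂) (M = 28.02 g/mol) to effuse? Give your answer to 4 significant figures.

Since effusion rate ∝ 1/√M, t_N₂/t_CH₄ = √(M_N₂/M_CH₄) = √(28.02/16.04) = √1.747 = 1.322.
So the time for N₂ is 342 × 1.322 = 452.0 s.

452.0 s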